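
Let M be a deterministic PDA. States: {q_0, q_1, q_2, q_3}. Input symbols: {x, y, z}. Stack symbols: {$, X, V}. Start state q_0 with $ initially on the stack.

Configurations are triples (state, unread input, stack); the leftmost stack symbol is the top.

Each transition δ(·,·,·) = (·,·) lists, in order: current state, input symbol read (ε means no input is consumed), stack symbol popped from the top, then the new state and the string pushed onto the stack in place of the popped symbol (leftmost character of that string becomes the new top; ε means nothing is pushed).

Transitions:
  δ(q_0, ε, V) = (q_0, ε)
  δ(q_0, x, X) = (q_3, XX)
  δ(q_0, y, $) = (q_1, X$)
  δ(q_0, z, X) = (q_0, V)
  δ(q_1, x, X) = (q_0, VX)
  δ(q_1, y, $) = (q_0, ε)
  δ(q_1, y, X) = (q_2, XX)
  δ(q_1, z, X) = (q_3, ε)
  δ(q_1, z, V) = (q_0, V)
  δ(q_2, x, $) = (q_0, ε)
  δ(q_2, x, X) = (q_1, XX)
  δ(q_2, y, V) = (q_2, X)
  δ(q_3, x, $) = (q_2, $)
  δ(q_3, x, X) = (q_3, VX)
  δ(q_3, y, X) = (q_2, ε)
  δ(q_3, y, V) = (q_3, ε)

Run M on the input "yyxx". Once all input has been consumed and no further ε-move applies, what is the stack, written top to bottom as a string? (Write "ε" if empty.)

(q_0, yyxx, $)
  read y, top $: go to q_1, push X$ → (q_1, yxx, X$)
  read y, top X: go to q_2, push XX → (q_2, xx, XX$)
  read x, top X: go to q_1, push XX → (q_1, x, XXX$)
  read x, top X: go to q_0, push VX → (q_0, ε, VXXX$)
  ε-move, top V: go to q_0, push ε → (q_0, ε, XXX$)
All input consumed in state q_0 with stack XXX$.

XXX$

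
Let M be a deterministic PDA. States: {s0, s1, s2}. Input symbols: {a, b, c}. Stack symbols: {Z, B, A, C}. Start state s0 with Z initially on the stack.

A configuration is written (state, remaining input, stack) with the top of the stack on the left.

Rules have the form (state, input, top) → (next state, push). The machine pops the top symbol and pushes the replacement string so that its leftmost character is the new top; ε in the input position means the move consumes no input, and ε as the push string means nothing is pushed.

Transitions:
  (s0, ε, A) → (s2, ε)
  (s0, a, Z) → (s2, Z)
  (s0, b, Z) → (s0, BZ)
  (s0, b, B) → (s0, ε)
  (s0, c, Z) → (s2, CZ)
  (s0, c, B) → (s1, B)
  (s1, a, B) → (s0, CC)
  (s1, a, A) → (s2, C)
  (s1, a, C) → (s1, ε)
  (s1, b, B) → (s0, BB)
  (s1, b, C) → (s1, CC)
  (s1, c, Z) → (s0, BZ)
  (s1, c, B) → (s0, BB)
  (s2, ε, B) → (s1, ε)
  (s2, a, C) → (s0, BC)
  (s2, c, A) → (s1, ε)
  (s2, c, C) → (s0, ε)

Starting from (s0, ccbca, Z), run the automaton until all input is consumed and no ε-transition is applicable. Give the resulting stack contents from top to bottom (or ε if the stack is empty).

(s0, ccbca, Z)
  read c, top Z: go to s2, push CZ → (s2, cbca, CZ)
  read c, top C: go to s0, push ε → (s0, bca, Z)
  read b, top Z: go to s0, push BZ → (s0, ca, BZ)
  read c, top B: go to s1, push B → (s1, a, BZ)
  read a, top B: go to s0, push CC → (s0, ε, CCZ)
All input consumed in state s0 with stack CCZ.

CCZ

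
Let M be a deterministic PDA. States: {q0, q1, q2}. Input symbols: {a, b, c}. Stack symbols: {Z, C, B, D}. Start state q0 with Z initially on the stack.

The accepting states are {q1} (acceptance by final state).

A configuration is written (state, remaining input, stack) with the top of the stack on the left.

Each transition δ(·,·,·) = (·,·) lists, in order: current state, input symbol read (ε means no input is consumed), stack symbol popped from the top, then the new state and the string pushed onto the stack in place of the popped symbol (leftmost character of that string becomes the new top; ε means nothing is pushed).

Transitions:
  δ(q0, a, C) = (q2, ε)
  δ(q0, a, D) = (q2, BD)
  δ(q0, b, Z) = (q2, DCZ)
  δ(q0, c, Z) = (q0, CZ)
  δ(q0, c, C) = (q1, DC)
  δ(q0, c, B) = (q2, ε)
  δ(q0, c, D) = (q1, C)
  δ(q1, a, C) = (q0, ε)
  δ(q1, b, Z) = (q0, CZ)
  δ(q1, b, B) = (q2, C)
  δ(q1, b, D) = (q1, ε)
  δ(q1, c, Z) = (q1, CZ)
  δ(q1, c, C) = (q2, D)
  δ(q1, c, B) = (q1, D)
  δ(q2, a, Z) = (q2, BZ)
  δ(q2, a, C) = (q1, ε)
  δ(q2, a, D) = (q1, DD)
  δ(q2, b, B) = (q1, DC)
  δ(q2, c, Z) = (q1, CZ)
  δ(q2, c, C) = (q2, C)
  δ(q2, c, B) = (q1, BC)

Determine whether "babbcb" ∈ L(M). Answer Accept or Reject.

(q0, babbcb, Z)
  read b, top Z: go to q2, push DCZ → (q2, abbcb, DCZ)
  read a, top D: go to q1, push DD → (q1, bbcb, DDCZ)
  read b, top D: go to q1, push ε → (q1, bcb, DCZ)
  read b, top D: go to q1, push ε → (q1, cb, CZ)
  read c, top C: go to q2, push D → (q2, b, DZ)
No transition applies at (q2, b, DZ); input not fully consumed.

Reject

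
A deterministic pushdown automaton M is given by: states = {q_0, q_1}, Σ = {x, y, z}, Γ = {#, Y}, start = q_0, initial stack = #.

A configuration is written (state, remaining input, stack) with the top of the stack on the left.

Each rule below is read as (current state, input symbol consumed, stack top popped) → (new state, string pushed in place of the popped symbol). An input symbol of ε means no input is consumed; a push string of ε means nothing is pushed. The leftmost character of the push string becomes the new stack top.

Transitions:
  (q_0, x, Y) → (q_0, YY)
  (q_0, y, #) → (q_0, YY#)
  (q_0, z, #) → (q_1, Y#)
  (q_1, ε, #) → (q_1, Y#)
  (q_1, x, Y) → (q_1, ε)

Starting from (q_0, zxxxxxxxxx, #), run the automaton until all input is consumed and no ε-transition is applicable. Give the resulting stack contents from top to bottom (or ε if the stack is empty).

Y#

(q_0, zxxxxxxxxx, #)
  read z, top #: go to q_1, push Y# → (q_1, xxxxxxxxx, Y#)
  read x, top Y: go to q_1, push ε → (q_1, xxxxxxxx, #)
  ε-move, top #: go to q_1, push Y# → (q_1, xxxxxxxx, Y#)
  read x, top Y: go to q_1, push ε → (q_1, xxxxxxx, #)
  ε-move, top #: go to q_1, push Y# → (q_1, xxxxxxx, Y#)
  read x, top Y: go to q_1, push ε → (q_1, xxxxxx, #)
  ε-move, top #: go to q_1, push Y# → (q_1, xxxxxx, Y#)
  read x, top Y: go to q_1, push ε → (q_1, xxxxx, #)
  ε-move, top #: go to q_1, push Y# → (q_1, xxxxx, Y#)
  read x, top Y: go to q_1, push ε → (q_1, xxxx, #)
  ε-move, top #: go to q_1, push Y# → (q_1, xxxx, Y#)
  read x, top Y: go to q_1, push ε → (q_1, xxx, #)
  ε-move, top #: go to q_1, push Y# → (q_1, xxx, Y#)
  read x, top Y: go to q_1, push ε → (q_1, xx, #)
  ε-move, top #: go to q_1, push Y# → (q_1, xx, Y#)
  read x, top Y: go to q_1, push ε → (q_1, x, #)
  ε-move, top #: go to q_1, push Y# → (q_1, x, Y#)
  read x, top Y: go to q_1, push ε → (q_1, ε, #)
  ε-move, top #: go to q_1, push Y# → (q_1, ε, Y#)
All input consumed in state q_1 with stack Y#.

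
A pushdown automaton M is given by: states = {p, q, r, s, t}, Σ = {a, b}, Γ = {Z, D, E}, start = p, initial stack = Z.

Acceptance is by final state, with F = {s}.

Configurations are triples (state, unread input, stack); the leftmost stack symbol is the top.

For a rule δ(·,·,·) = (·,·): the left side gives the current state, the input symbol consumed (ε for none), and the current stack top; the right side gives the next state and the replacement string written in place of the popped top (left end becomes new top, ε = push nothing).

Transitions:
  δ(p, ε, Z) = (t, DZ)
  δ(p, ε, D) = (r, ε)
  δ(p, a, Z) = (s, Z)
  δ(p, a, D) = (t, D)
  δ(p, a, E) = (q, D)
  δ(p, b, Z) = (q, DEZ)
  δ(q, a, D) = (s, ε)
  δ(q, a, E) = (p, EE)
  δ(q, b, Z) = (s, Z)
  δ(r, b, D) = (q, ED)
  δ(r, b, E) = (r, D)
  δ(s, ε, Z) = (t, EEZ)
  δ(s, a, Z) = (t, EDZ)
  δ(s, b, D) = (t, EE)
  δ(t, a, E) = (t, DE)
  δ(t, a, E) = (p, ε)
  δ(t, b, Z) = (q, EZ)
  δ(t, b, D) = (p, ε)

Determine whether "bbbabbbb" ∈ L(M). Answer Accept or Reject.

No computation consumes all input and reaches a final state.

Reject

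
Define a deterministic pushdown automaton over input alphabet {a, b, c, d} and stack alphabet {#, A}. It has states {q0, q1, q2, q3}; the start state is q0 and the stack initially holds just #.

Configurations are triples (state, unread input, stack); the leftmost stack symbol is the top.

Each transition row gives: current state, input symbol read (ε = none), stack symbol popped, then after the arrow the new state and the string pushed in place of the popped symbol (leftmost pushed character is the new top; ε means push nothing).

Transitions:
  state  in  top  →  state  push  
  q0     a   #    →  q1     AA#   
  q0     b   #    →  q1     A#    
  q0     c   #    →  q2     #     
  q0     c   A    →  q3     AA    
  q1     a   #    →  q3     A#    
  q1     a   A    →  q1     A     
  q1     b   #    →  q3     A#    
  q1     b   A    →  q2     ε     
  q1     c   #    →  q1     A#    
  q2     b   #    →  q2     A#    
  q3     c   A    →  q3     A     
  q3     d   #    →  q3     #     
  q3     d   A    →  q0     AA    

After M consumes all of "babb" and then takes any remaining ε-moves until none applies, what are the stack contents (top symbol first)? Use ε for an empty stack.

(q0, babb, #) ⊢ (q1, abb, A#) ⊢ (q1, bb, A#) ⊢ (q2, b, #) ⊢ (q2, ε, A#)
All input consumed in state q2 with stack A#.

A#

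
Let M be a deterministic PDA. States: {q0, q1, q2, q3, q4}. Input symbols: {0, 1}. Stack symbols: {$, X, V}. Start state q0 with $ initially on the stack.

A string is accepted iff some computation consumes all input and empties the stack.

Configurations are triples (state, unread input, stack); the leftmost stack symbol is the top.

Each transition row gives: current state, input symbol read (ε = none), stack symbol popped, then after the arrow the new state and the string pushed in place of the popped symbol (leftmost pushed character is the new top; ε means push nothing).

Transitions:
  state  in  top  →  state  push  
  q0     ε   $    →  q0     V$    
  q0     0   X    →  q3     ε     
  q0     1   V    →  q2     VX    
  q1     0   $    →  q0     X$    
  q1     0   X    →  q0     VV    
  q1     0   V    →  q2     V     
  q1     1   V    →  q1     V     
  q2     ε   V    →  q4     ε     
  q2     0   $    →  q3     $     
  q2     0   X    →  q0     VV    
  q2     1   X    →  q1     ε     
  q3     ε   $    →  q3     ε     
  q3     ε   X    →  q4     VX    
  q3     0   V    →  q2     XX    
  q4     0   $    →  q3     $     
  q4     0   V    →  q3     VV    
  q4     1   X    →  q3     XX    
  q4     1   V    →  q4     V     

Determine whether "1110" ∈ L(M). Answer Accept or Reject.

Reject

(q0, 1110, $)
  ε-move, top $: go to q0, push V$ → (q0, 1110, V$)
  read 1, top V: go to q2, push VX → (q2, 110, VX$)
  ε-move, top V: go to q4, push ε → (q4, 110, X$)
  read 1, top X: go to q3, push XX → (q3, 10, XX$)
  ε-move, top X: go to q4, push VX → (q4, 10, VXX$)
  read 1, top V: go to q4, push V → (q4, 0, VXX$)
  read 0, top V: go to q3, push VV → (q3, ε, VVXX$)
All input consumed; stack is VVXX$, not empty, and no further ε-move applies.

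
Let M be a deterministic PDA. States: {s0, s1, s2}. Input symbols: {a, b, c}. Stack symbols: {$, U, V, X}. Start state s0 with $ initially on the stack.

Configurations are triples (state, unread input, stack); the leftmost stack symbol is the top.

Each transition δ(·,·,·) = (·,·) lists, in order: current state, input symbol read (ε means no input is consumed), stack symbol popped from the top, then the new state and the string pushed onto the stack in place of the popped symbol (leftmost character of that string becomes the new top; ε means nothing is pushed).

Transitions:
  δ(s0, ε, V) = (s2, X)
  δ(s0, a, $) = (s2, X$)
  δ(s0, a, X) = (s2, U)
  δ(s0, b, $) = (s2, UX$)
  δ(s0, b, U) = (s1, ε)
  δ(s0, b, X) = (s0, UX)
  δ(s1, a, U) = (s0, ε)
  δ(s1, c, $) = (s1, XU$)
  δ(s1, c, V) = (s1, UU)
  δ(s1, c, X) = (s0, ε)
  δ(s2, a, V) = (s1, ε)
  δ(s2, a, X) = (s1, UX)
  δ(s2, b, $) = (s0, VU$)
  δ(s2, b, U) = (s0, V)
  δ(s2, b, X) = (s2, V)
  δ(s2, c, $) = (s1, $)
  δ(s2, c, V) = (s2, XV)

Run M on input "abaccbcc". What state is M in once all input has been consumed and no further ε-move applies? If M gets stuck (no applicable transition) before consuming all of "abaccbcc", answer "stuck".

s0

(s0, abaccbcc, $) ⊢ (s2, baccbcc, X$) ⊢ (s2, accbcc, V$) ⊢ (s1, ccbcc, $) ⊢ (s1, cbcc, XU$) ⊢ (s0, bcc, U$) ⊢ (s1, cc, $) ⊢ (s1, c, XU$) ⊢ (s0, ε, U$)
All input consumed; M is in state s0.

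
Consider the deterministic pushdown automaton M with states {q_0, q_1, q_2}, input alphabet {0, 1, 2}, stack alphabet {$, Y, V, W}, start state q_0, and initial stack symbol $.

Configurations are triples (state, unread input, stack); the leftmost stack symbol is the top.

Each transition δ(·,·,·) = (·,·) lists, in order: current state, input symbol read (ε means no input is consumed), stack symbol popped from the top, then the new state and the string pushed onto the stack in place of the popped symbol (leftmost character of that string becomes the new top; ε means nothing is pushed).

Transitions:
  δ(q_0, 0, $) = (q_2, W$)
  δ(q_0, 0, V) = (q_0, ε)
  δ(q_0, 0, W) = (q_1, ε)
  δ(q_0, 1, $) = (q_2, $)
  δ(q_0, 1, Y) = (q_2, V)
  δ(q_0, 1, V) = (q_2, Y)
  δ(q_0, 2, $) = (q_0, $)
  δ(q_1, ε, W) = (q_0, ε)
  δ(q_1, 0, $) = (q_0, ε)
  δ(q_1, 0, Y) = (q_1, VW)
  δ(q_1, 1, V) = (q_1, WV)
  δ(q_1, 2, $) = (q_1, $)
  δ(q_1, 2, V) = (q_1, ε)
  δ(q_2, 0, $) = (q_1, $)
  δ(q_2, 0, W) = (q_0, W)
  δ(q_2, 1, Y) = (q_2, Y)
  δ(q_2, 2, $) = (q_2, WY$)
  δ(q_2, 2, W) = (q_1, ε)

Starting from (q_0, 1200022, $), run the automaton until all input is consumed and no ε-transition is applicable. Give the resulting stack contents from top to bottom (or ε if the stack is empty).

$

(q_0, 1200022, $) ⊢ (q_2, 200022, $) ⊢ (q_2, 00022, WY$) ⊢ (q_0, 0022, WY$) ⊢ (q_1, 022, Y$) ⊢ (q_1, 22, VW$) ⊢ (q_1, 2, W$) ⊢ (q_0, 2, $) ⊢ (q_0, ε, $)
All input consumed in state q_0 with stack $.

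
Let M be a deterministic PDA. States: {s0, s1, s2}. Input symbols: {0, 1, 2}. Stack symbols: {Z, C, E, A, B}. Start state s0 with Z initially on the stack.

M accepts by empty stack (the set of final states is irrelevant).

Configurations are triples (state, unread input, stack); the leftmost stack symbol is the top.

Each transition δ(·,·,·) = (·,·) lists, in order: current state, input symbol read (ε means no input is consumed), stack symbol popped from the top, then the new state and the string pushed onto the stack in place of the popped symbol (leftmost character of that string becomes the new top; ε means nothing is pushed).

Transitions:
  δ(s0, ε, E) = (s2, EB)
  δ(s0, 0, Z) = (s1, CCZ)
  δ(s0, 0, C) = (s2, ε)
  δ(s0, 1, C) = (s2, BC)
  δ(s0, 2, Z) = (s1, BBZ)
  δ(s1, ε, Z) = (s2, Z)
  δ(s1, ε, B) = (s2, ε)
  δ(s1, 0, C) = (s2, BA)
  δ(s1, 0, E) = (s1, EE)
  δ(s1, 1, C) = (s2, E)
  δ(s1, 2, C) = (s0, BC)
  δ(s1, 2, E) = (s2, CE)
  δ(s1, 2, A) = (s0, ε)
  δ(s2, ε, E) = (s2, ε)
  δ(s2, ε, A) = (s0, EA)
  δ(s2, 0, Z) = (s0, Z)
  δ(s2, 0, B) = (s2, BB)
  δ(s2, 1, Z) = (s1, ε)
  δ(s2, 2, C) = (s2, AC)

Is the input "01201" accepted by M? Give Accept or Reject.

(s0, 01201, Z) ⊢ (s1, 1201, CCZ) ⊢ (s2, 201, ECZ) ⊢ (s2, 201, CZ) ⊢ (s2, 01, ACZ) ⊢ (s0, 01, EACZ) ⊢ (s2, 01, EBACZ) ⊢ (s2, 01, BACZ) ⊢ (s2, 1, BBACZ)
No transition applies at (s2, 1, BBACZ); input not fully consumed.

Reject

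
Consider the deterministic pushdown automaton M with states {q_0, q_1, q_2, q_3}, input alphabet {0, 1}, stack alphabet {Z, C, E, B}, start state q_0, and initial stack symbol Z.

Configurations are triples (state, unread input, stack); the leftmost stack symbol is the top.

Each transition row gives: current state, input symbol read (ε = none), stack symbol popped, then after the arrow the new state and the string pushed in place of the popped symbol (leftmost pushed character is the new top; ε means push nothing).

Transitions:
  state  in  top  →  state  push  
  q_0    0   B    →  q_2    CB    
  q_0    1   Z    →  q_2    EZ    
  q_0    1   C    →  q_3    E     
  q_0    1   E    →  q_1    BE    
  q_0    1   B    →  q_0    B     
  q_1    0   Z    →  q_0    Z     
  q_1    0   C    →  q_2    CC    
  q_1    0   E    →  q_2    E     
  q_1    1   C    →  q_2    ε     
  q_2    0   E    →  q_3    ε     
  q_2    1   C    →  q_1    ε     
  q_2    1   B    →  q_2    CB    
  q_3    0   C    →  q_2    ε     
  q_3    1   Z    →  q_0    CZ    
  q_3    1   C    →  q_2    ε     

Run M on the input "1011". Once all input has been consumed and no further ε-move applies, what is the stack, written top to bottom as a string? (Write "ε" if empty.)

(q_0, 1011, Z)
  read 1, top Z: go to q_2, push EZ → (q_2, 011, EZ)
  read 0, top E: go to q_3, push ε → (q_3, 11, Z)
  read 1, top Z: go to q_0, push CZ → (q_0, 1, CZ)
  read 1, top C: go to q_3, push E → (q_3, ε, EZ)
All input consumed in state q_3 with stack EZ.

EZ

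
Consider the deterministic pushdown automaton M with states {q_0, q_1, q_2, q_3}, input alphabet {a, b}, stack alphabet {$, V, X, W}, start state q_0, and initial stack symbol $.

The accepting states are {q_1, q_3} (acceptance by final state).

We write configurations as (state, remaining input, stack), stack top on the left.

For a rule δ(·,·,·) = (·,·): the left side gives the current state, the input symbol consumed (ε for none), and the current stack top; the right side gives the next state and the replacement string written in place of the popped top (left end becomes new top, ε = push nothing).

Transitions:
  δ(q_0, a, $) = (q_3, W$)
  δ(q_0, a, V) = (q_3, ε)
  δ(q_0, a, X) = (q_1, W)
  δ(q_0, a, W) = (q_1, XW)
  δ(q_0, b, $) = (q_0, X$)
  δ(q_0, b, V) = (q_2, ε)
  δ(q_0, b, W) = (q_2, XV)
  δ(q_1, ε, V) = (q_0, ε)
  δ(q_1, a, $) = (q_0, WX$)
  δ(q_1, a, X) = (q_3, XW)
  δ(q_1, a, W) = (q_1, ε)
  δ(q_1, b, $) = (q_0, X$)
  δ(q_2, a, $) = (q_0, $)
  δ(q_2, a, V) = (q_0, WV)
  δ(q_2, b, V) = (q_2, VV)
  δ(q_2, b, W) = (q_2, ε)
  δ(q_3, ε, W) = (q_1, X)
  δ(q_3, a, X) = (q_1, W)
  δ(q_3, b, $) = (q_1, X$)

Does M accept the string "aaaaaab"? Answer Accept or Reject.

(q_0, aaaaaab, $)
  read a, top $: go to q_3, push W$ → (q_3, aaaaab, W$)
  ε-move, top W: go to q_1, push X → (q_1, aaaaab, X$)
  read a, top X: go to q_3, push XW → (q_3, aaaab, XW$)
  read a, top X: go to q_1, push W → (q_1, aaab, WW$)
  read a, top W: go to q_1, push ε → (q_1, aab, W$)
  read a, top W: go to q_1, push ε → (q_1, ab, $)
  read a, top $: go to q_0, push WX$ → (q_0, b, WX$)
  read b, top W: go to q_2, push XV → (q_2, ε, XVX$)
All input consumed; state q_2 ∉ F and no further ε-move applies.

Reject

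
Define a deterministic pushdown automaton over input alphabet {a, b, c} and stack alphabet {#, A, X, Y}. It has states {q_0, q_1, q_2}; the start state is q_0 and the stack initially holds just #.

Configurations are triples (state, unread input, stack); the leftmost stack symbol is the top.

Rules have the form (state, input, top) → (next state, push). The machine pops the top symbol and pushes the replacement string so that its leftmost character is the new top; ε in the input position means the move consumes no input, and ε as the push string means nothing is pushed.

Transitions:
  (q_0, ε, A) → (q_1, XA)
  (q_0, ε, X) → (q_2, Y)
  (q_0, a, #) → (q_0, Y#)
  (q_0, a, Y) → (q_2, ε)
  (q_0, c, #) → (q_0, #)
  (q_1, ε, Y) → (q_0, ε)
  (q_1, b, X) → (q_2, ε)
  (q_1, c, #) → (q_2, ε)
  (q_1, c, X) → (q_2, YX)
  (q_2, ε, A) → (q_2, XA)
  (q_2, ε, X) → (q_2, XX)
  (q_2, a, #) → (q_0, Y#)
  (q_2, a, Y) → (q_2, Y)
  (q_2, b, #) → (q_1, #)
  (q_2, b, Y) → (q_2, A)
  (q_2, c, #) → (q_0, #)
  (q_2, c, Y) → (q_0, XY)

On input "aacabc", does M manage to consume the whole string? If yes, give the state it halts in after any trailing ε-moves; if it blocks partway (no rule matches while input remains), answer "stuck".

stuck

(q_0, aacabc, #)
  read a, top #: go to q_0, push Y# → (q_0, acabc, Y#)
  read a, top Y: go to q_2, push ε → (q_2, cabc, #)
  read c, top #: go to q_0, push # → (q_0, abc, #)
  read a, top #: go to q_0, push Y# → (q_0, bc, Y#)
No transition for (q_0, b, top Y); M blocks with input bc remaining.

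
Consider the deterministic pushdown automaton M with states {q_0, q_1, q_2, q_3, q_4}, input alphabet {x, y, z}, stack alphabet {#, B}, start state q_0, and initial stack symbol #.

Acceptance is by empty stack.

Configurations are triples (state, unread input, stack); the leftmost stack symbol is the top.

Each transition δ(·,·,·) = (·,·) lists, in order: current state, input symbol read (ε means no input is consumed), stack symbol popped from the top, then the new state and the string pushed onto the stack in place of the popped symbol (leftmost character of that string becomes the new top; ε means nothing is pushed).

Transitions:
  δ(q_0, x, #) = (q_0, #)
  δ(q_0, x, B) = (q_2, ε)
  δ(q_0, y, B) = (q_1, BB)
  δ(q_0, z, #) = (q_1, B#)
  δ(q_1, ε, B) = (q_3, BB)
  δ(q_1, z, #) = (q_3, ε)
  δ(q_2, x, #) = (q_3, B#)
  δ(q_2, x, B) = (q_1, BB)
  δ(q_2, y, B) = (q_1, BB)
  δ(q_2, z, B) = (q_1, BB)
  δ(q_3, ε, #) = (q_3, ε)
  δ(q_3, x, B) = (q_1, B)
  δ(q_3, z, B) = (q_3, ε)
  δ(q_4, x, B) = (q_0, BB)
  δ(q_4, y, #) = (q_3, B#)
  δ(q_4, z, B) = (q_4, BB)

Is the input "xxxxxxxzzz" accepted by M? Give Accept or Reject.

Accept

(q_0, xxxxxxxzzz, #)
  read x, top #: go to q_0, push # → (q_0, xxxxxxzzz, #)
  read x, top #: go to q_0, push # → (q_0, xxxxxzzz, #)
  read x, top #: go to q_0, push # → (q_0, xxxxzzz, #)
  read x, top #: go to q_0, push # → (q_0, xxxzzz, #)
  read x, top #: go to q_0, push # → (q_0, xxzzz, #)
  read x, top #: go to q_0, push # → (q_0, xzzz, #)
  read x, top #: go to q_0, push # → (q_0, zzz, #)
  read z, top #: go to q_1, push B# → (q_1, zz, B#)
  ε-move, top B: go to q_3, push BB → (q_3, zz, BB#)
  read z, top B: go to q_3, push ε → (q_3, z, B#)
  read z, top B: go to q_3, push ε → (q_3, ε, #)
  ε-move, top #: go to q_3, push ε → (q_3, ε, ε)
All input consumed and the stack is empty.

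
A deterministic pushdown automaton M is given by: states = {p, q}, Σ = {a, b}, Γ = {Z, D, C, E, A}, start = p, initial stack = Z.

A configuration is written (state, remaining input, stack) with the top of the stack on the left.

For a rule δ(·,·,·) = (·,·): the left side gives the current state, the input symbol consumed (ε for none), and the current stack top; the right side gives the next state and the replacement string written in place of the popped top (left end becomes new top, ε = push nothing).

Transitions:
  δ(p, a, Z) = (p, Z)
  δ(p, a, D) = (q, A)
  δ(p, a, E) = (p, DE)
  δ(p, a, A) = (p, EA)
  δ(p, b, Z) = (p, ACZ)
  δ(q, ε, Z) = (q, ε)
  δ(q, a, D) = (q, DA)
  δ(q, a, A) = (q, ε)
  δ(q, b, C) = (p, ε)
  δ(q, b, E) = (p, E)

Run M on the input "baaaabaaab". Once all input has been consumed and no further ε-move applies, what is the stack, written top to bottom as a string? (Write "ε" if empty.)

(p, baaaabaaab, Z)
  read b, top Z: go to p, push ACZ → (p, aaaabaaab, ACZ)
  read a, top A: go to p, push EA → (p, aaabaaab, EACZ)
  read a, top E: go to p, push DE → (p, aabaaab, DEACZ)
  read a, top D: go to q, push A → (q, abaaab, AEACZ)
  read a, top A: go to q, push ε → (q, baaab, EACZ)
  read b, top E: go to p, push E → (p, aaab, EACZ)
  read a, top E: go to p, push DE → (p, aab, DEACZ)
  read a, top D: go to q, push A → (q, ab, AEACZ)
  read a, top A: go to q, push ε → (q, b, EACZ)
  read b, top E: go to p, push E → (p, ε, EACZ)
All input consumed in state p with stack EACZ.

EACZ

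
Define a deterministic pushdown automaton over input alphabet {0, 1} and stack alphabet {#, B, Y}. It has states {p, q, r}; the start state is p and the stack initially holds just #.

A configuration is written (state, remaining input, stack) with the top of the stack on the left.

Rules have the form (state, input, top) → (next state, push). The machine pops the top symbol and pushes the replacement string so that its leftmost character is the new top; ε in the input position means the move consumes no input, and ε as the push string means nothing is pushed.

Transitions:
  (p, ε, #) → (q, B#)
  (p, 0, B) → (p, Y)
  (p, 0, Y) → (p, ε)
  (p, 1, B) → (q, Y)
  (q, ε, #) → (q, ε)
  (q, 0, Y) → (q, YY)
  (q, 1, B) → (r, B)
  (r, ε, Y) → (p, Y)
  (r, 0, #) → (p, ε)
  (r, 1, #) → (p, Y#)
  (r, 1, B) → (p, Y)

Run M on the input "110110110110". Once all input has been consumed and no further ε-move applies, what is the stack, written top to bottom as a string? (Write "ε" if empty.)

B#

(p, 110110110110, #) ⊢ (q, 110110110110, B#) ⊢ (r, 10110110110, B#) ⊢ (p, 0110110110, Y#) ⊢ (p, 110110110, #) ⊢ (q, 110110110, B#) ⊢ (r, 10110110, B#) ⊢ (p, 0110110, Y#) ⊢ (p, 110110, #) ⊢ (q, 110110, B#) ⊢ (r, 10110, B#) ⊢ (p, 0110, Y#) ⊢ (p, 110, #) ⊢ (q, 110, B#) ⊢ (r, 10, B#) ⊢ (p, 0, Y#) ⊢ (p, ε, #) ⊢ (q, ε, B#)
All input consumed in state q with stack B#.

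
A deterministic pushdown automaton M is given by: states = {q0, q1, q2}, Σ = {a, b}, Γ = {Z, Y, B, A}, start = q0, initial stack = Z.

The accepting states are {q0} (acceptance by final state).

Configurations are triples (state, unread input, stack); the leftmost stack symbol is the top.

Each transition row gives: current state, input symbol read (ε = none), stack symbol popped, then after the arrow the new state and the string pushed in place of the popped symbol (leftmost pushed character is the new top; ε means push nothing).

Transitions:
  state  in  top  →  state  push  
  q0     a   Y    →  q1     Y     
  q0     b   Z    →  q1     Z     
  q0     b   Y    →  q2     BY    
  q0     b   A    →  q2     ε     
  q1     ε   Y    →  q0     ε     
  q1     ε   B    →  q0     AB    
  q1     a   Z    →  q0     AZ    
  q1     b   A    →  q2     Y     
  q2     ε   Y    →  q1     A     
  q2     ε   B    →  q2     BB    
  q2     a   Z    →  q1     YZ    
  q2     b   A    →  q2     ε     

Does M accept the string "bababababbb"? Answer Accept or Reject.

(q0, bababababbb, Z)
  read b, top Z: go to q1, push Z → (q1, ababababbb, Z)
  read a, top Z: go to q0, push AZ → (q0, babababbb, AZ)
  read b, top A: go to q2, push ε → (q2, abababbb, Z)
  read a, top Z: go to q1, push YZ → (q1, bababbb, YZ)
  ε-move, top Y: go to q0, push ε → (q0, bababbb, Z)
  read b, top Z: go to q1, push Z → (q1, ababbb, Z)
  read a, top Z: go to q0, push AZ → (q0, babbb, AZ)
  read b, top A: go to q2, push ε → (q2, abbb, Z)
  read a, top Z: go to q1, push YZ → (q1, bbb, YZ)
  ε-move, top Y: go to q0, push ε → (q0, bbb, Z)
  read b, top Z: go to q1, push Z → (q1, bb, Z)
No transition applies at (q1, bb, Z); input not fully consumed.

Reject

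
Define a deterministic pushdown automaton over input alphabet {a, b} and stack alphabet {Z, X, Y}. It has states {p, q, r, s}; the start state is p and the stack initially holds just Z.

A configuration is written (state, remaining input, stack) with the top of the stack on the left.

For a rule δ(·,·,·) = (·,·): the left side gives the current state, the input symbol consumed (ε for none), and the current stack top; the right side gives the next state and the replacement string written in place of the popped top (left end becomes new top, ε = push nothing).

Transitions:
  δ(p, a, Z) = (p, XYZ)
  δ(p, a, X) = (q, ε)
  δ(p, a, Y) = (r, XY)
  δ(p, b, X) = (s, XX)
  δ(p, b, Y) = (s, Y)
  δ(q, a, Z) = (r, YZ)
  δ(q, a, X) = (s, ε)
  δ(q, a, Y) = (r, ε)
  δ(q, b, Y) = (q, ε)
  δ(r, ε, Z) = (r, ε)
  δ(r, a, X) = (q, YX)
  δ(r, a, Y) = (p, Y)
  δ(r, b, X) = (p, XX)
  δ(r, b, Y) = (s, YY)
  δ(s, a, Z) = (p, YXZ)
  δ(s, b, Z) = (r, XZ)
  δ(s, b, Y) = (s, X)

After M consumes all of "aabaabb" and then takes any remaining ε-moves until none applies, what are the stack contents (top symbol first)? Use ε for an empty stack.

XZ

(p, aabaabb, Z) ⊢ (p, abaabb, XYZ) ⊢ (q, baabb, YZ) ⊢ (q, aabb, Z) ⊢ (r, abb, YZ) ⊢ (p, bb, YZ) ⊢ (s, b, YZ) ⊢ (s, ε, XZ)
All input consumed in state s with stack XZ.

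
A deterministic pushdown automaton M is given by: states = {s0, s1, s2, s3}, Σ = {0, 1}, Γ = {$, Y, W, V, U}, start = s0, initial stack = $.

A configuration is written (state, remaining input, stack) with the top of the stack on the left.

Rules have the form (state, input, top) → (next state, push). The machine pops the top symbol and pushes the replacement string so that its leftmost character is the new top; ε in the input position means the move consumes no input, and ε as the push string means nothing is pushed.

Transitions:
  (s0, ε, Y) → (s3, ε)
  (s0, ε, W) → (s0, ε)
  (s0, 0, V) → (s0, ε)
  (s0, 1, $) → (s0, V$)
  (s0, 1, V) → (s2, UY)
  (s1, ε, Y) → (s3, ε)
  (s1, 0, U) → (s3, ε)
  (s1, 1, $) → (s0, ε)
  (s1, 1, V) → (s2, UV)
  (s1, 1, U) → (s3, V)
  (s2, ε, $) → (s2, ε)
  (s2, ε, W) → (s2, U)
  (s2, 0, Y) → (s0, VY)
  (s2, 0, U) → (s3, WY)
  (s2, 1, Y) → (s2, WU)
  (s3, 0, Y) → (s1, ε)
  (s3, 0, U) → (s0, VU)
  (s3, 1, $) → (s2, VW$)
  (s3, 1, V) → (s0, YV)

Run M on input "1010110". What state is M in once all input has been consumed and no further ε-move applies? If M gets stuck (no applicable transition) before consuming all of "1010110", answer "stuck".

(s0, 1010110, $) ⊢ (s0, 010110, V$) ⊢ (s0, 10110, $) ⊢ (s0, 0110, V$) ⊢ (s0, 110, $) ⊢ (s0, 10, V$) ⊢ (s2, 0, UY$) ⊢ (s3, ε, WYY$)
All input consumed; M is in state s3.

s3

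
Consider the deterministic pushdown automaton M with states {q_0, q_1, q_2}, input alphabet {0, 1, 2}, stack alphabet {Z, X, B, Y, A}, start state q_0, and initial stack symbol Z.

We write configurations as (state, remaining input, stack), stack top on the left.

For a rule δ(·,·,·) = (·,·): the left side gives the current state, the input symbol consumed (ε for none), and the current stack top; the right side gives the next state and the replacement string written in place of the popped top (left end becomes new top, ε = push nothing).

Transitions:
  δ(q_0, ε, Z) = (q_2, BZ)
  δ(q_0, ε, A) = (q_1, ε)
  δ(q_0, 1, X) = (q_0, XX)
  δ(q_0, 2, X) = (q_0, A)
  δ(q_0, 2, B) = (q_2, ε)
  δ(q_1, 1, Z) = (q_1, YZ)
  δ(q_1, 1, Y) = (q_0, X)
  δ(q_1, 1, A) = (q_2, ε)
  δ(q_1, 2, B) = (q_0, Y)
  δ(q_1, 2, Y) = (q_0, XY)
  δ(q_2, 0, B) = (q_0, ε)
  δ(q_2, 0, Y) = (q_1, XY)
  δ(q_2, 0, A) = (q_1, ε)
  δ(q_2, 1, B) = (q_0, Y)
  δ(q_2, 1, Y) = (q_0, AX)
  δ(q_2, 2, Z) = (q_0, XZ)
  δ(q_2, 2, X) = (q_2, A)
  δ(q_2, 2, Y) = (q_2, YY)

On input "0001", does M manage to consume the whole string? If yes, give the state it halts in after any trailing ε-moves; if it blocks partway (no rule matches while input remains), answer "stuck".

(q_0, 0001, Z)
  ε-move, top Z: go to q_2, push BZ → (q_2, 0001, BZ)
  read 0, top B: go to q_0, push ε → (q_0, 001, Z)
  ε-move, top Z: go to q_2, push BZ → (q_2, 001, BZ)
  read 0, top B: go to q_0, push ε → (q_0, 01, Z)
  ε-move, top Z: go to q_2, push BZ → (q_2, 01, BZ)
  read 0, top B: go to q_0, push ε → (q_0, 1, Z)
  ε-move, top Z: go to q_2, push BZ → (q_2, 1, BZ)
  read 1, top B: go to q_0, push Y → (q_0, ε, YZ)
All input consumed; M is in state q_0.

q_0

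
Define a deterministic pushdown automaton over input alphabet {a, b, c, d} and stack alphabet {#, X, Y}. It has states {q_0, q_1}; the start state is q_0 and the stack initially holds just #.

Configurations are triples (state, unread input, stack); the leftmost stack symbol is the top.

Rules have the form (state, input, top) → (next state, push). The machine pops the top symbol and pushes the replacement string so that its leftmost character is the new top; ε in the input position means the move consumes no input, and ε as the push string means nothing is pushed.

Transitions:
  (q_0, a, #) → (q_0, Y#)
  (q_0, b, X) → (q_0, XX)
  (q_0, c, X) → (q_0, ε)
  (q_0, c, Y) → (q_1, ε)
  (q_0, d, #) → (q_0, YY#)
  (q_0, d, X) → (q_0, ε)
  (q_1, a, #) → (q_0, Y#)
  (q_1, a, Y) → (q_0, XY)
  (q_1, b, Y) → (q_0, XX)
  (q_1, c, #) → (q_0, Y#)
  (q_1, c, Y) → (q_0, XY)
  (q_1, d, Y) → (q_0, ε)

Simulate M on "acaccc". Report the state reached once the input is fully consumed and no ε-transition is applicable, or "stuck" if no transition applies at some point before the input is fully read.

(q_0, acaccc, #)
  read a, top #: go to q_0, push Y# → (q_0, caccc, Y#)
  read c, top Y: go to q_1, push ε → (q_1, accc, #)
  read a, top #: go to q_0, push Y# → (q_0, ccc, Y#)
  read c, top Y: go to q_1, push ε → (q_1, cc, #)
  read c, top #: go to q_0, push Y# → (q_0, c, Y#)
  read c, top Y: go to q_1, push ε → (q_1, ε, #)
All input consumed; M is in state q_1.

q_1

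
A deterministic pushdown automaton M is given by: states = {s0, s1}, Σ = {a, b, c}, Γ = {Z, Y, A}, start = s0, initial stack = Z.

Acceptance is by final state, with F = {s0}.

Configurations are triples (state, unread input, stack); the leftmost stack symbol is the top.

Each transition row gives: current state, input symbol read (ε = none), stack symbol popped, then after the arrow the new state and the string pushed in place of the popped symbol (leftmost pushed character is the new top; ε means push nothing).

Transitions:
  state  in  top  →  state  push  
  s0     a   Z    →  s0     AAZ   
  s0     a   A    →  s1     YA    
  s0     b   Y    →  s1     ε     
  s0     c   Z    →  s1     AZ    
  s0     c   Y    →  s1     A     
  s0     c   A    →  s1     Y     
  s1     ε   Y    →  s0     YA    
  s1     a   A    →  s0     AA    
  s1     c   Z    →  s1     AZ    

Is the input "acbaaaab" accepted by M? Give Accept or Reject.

Reject

(s0, acbaaaab, Z)
  read a, top Z: go to s0, push AAZ → (s0, cbaaaab, AAZ)
  read c, top A: go to s1, push Y → (s1, baaaab, YAZ)
  ε-move, top Y: go to s0, push YA → (s0, baaaab, YAAZ)
  read b, top Y: go to s1, push ε → (s1, aaaab, AAZ)
  read a, top A: go to s0, push AA → (s0, aaab, AAAZ)
  read a, top A: go to s1, push YA → (s1, aab, YAAAZ)
  ε-move, top Y: go to s0, push YA → (s0, aab, YAAAAZ)
No transition applies at (s0, aab, YAAAAZ); input not fully consumed.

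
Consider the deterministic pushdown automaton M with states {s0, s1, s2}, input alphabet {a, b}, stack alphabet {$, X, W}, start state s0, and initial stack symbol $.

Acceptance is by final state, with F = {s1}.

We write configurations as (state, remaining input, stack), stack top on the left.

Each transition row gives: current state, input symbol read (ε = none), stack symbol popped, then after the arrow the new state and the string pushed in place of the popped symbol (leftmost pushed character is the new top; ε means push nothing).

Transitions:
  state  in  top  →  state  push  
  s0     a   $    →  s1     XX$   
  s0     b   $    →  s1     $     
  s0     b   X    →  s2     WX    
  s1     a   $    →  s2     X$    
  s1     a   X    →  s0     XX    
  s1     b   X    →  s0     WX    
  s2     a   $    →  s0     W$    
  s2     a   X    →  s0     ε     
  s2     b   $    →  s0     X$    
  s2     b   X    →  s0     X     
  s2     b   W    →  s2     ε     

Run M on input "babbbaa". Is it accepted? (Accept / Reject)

(s0, babbbaa, $) ⊢ (s1, abbbaa, $) ⊢ (s2, bbbaa, X$) ⊢ (s0, bbaa, X$) ⊢ (s2, baa, WX$) ⊢ (s2, aa, X$) ⊢ (s0, a, $) ⊢ (s1, ε, XX$)
All input consumed; state s1 ∈ F.

Accept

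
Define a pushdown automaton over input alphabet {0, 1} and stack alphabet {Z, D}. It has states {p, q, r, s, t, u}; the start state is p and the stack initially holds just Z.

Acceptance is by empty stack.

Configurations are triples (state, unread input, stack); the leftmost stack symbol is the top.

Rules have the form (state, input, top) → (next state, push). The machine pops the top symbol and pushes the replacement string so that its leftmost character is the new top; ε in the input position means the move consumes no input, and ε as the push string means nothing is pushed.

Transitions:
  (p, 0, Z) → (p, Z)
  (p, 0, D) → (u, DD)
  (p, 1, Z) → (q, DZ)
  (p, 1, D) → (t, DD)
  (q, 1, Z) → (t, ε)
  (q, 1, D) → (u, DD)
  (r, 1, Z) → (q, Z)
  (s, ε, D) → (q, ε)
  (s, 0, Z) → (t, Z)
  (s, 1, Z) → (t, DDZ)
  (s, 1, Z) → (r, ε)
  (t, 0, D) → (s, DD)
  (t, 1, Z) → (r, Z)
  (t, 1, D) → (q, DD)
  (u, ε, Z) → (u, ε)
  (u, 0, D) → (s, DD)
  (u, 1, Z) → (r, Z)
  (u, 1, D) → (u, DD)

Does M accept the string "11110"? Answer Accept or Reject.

No computation consumes all input and empties the stack.

Reject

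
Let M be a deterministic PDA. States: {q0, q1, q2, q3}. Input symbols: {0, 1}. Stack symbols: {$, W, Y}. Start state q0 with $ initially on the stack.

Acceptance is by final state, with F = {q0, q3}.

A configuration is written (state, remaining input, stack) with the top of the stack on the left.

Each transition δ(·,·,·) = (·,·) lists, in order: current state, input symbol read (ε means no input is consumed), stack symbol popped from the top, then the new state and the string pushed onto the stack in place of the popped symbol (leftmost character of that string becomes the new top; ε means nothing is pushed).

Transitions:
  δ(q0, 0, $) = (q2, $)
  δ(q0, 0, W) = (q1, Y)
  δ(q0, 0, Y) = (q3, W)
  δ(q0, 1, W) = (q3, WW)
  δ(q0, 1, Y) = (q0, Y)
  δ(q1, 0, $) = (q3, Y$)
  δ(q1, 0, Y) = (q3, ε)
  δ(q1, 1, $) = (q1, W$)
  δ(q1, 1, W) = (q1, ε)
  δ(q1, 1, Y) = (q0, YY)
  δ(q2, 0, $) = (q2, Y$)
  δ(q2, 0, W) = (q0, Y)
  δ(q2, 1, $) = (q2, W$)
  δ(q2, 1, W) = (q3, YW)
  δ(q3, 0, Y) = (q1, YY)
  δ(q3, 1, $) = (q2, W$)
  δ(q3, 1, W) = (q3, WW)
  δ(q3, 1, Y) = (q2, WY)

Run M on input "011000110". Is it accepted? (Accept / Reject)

Accept

(q0, 011000110, $) ⊢ (q2, 11000110, $) ⊢ (q2, 1000110, W$) ⊢ (q3, 000110, YW$) ⊢ (q1, 00110, YYW$) ⊢ (q3, 0110, YW$) ⊢ (q1, 110, YYW$) ⊢ (q0, 10, YYYW$) ⊢ (q0, 0, YYYW$) ⊢ (q3, ε, WYYW$)
All input consumed; state q3 ∈ F.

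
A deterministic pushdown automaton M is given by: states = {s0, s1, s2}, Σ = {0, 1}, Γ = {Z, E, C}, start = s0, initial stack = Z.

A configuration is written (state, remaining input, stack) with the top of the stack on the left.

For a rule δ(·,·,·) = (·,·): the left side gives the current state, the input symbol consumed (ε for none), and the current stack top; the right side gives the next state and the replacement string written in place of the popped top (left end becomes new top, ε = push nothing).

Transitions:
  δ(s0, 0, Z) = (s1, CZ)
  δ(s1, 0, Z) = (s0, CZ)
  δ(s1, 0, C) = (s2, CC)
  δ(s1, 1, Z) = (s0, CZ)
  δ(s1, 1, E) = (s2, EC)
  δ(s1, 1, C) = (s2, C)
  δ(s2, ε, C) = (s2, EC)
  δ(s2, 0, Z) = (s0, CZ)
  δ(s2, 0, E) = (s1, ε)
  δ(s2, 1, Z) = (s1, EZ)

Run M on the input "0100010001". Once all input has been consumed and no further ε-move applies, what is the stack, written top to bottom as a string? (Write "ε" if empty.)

ECCCZ

(s0, 0100010001, Z)
  read 0, top Z: go to s1, push CZ → (s1, 100010001, CZ)
  read 1, top C: go to s2, push C → (s2, 00010001, CZ)
  ε-move, top C: go to s2, push EC → (s2, 00010001, ECZ)
  read 0, top E: go to s1, push ε → (s1, 0010001, CZ)
  read 0, top C: go to s2, push CC → (s2, 010001, CCZ)
  ε-move, top C: go to s2, push EC → (s2, 010001, ECCZ)
  read 0, top E: go to s1, push ε → (s1, 10001, CCZ)
  read 1, top C: go to s2, push C → (s2, 0001, CCZ)
  ε-move, top C: go to s2, push EC → (s2, 0001, ECCZ)
  read 0, top E: go to s1, push ε → (s1, 001, CCZ)
  read 0, top C: go to s2, push CC → (s2, 01, CCCZ)
  ε-move, top C: go to s2, push EC → (s2, 01, ECCCZ)
  read 0, top E: go to s1, push ε → (s1, 1, CCCZ)
  read 1, top C: go to s2, push C → (s2, ε, CCCZ)
  ε-move, top C: go to s2, push EC → (s2, ε, ECCCZ)
All input consumed in state s2 with stack ECCCZ.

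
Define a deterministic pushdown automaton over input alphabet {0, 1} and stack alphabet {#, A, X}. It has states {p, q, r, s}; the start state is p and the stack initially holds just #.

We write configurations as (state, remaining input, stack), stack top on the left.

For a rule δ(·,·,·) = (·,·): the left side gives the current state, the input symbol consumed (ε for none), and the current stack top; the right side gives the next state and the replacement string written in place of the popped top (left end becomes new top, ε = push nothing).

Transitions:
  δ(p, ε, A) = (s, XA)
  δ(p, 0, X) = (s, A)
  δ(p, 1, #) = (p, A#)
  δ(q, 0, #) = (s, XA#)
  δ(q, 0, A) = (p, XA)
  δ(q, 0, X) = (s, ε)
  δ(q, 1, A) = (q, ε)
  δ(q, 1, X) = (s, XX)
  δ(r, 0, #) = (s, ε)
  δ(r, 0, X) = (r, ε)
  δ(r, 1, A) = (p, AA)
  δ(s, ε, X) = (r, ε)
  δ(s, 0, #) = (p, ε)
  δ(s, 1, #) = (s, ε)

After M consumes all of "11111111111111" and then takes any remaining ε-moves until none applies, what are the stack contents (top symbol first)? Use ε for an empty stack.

AAAAAAAAAAAAAA#

(p, 11111111111111, #) ⊢ (p, 1111111111111, A#) ⊢ (s, 1111111111111, XA#) ⊢ (r, 1111111111111, A#) ⊢ (p, 111111111111, AA#) ⊢ (s, 111111111111, XAA#) ⊢ (r, 111111111111, AA#) ⊢ (p, 11111111111, AAA#) ⊢ (s, 11111111111, XAAA#) ⊢ (r, 11111111111, AAA#) ⊢ (p, 1111111111, AAAA#) ⊢ (s, 1111111111, XAAAA#) ⊢ (r, 1111111111, AAAA#) ⊢ (p, 111111111, AAAAA#) ⊢ (s, 111111111, XAAAAA#) ⊢ (r, 111111111, AAAAA#) ⊢ (p, 11111111, AAAAAA#) ⊢ (s, 11111111, XAAAAAA#) ⊢ (r, 11111111, AAAAAA#) ⊢ (p, 1111111, AAAAAAA#) ⊢ (s, 1111111, XAAAAAAA#) ⊢ (r, 1111111, AAAAAAA#) ⊢ (p, 111111, AAAAAAAA#) ⊢ (s, 111111, XAAAAAAAA#) ⊢ (r, 111111, AAAAAAAA#) ⊢ (p, 11111, AAAAAAAAA#) ⊢ (s, 11111, XAAAAAAAAA#) ⊢ (r, 11111, AAAAAAAAA#) ⊢ (p, 1111, AAAAAAAAAA#) ⊢ (s, 1111, XAAAAAAAAAA#) ⊢ (r, 1111, AAAAAAAAAA#) ⊢ (p, 111, AAAAAAAAAAA#) ⊢ (s, 111, XAAAAAAAAAAA#) ⊢ (r, 111, AAAAAAAAAAA#) ⊢ (p, 11, AAAAAAAAAAAA#) ⊢ (s, 11, XAAAAAAAAAAAA#) ⊢ (r, 11, AAAAAAAAAAAA#) ⊢ (p, 1, AAAAAAAAAAAAA#) ⊢ (s, 1, XAAAAAAAAAAAAA#) ⊢ (r, 1, AAAAAAAAAAAAA#) ⊢ (p, ε, AAAAAAAAAAAAAA#) ⊢ (s, ε, XAAAAAAAAAAAAAA#) ⊢ (r, ε, AAAAAAAAAAAAAA#)
All input consumed in state r with stack AAAAAAAAAAAAAA#.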